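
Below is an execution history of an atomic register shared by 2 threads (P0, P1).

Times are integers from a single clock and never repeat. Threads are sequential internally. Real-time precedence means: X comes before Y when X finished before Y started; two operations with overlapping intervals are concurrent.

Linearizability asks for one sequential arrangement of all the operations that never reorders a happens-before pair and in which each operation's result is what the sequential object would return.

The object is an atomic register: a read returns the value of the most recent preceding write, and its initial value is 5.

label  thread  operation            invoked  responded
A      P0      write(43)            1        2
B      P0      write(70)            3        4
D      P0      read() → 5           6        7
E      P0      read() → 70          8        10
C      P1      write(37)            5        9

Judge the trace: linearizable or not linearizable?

not linearizable

events 1..6 are fine; event 7 — the response of D at time 7 — makes the prefix non-linearizable
one real-time candidate order over the 3 completed operations — the atomic register replay rejects it
every completion of the 1 pending operation (C) was checked; none linearizes
e.g. A, B, D (pending dropped): illegal at step 3, since D read() → 5 cannot apply there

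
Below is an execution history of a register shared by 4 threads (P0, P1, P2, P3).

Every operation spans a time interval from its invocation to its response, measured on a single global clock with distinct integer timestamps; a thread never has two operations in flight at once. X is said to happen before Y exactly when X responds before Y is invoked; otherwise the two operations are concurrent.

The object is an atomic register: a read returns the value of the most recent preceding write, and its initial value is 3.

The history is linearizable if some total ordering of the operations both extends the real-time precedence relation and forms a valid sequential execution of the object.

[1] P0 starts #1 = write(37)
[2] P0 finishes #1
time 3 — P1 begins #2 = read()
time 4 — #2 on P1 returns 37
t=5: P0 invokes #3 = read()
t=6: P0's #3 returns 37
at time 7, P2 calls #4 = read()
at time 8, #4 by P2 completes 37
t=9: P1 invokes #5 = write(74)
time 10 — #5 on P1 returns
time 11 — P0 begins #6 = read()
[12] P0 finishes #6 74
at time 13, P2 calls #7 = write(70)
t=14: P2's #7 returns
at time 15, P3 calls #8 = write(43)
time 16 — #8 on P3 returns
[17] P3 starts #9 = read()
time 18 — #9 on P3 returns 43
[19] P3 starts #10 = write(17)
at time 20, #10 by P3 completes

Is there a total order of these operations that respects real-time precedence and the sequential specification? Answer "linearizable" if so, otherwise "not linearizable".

linearizable

witness order: #1, #2, #3, #4, #5, #6, #7, #8, #9, #10
step 1: #1 write(37) — value 37
step 2: #2 read() → 37 — value 37
step 3: #3 read() → 37 — value 37
step 4: #4 read() → 37 — value 37
step 5: #5 write(74) — value 74
step 6: #6 read() → 74 — value 74
step 7: #7 write(70) — value 70
step 8: #8 write(43) — value 43
step 9: #9 read() → 43 — value 43
step 10: #10 write(17) — value 17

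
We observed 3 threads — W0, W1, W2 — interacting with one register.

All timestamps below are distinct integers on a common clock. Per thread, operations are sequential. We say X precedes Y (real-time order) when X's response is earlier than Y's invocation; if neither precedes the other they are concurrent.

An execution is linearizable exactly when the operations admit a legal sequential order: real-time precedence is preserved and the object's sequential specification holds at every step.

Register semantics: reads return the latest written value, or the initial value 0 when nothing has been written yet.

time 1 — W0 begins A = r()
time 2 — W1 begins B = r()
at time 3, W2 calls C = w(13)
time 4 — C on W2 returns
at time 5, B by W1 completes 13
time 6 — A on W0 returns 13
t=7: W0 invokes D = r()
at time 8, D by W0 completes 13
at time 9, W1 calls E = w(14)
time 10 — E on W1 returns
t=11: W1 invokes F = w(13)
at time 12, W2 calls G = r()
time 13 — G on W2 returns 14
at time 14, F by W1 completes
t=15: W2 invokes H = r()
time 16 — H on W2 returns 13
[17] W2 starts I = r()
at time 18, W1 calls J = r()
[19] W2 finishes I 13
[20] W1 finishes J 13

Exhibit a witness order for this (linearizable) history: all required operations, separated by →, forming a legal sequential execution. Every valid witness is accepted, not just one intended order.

C → A → B → D → E → G → F → H → I → J

after step 1 (C w(13)): value 13
after step 2 (A r() → 13): value 13
after step 3 (B r() → 13): value 13
after step 4 (D r() → 13): value 13
after step 5 (E w(14)): value 14
after step 6 (G r() → 14): value 14
after step 7 (F w(13)): value 13
after step 8 (H r() → 13): value 13
after step 9 (I r() → 13): value 13
after step 10 (J r() → 13): value 13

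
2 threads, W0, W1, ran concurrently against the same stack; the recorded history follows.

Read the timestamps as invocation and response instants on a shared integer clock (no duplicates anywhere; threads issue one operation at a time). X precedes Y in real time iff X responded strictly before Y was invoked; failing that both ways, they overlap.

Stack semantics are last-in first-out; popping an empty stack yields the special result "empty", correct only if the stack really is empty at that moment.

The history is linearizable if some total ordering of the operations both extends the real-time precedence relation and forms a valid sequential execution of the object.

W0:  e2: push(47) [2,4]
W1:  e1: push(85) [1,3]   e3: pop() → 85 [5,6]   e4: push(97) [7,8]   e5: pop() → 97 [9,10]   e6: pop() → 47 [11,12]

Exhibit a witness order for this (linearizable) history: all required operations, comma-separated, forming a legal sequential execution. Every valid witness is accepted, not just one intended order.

e2, e1, e3, e4, e5, e6

step 1: e2 push(47) — stack <47>
step 2: e1 push(85) — stack <47,85>
step 3: e3 pop() → 85 — stack <47>
step 4: e4 push(97) — stack <47,97>
step 5: e5 pop() → 97 — stack <47>
step 6: e6 pop() → 47 — stack <>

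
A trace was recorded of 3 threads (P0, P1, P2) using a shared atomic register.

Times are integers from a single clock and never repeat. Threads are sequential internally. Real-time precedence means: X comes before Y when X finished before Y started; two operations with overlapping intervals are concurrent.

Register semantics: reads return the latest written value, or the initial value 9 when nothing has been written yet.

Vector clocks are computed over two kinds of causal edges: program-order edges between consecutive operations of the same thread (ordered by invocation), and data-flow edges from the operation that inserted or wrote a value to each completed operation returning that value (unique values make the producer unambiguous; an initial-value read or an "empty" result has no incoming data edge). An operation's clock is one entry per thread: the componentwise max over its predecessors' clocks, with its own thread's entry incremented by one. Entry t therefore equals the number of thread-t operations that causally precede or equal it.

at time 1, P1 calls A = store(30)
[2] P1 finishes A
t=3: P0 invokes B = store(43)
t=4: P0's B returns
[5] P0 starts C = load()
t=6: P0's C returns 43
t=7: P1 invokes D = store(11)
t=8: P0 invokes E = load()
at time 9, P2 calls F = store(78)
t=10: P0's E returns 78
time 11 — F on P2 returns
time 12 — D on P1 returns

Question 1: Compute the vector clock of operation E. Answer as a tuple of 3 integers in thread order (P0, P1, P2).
Answer: (3, 0, 1)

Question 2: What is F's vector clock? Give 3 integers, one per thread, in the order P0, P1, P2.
Answer: (0, 0, 1)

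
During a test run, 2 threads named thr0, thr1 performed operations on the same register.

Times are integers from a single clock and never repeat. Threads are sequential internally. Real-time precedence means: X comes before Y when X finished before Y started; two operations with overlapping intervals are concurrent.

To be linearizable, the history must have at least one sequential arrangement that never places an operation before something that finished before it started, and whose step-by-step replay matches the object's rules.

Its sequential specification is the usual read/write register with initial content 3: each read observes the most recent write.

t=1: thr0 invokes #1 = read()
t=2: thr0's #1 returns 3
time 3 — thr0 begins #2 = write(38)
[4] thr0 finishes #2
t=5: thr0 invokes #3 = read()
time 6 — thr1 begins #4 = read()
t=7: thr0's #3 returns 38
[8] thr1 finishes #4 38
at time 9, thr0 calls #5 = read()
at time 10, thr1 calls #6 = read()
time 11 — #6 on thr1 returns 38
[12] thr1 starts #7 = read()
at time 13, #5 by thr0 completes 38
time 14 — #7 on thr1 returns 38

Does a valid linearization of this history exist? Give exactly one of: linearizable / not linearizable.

a witness: #1, #2, #3, #4, #5, #6, #7
after step 1 (#1 read() → 3): value 3
after step 2 (#2 write(38)): value 38
after step 3 (#3 read() → 38): value 38
after step 4 (#4 read() → 38): value 38
after step 5 (#5 read() → 38): value 38
after step 6 (#6 read() → 38): value 38
after step 7 (#7 read() → 38): value 38

linearizable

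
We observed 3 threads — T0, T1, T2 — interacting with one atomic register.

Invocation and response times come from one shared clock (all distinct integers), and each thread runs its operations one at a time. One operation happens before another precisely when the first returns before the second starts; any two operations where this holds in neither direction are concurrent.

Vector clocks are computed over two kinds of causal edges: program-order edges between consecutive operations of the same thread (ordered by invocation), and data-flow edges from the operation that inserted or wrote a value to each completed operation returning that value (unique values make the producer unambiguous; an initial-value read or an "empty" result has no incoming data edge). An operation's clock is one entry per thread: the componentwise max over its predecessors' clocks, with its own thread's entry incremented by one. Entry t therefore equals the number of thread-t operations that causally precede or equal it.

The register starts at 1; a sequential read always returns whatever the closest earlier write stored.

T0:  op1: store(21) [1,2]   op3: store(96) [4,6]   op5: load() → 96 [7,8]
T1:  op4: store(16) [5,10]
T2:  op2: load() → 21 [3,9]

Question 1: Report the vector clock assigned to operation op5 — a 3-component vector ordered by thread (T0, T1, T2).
no predecessors for op4 (invoked 5): T1 increments from zero → (0, 1, 0)
no predecessors for op1 (invoked 1): T0 increments from zero → (1, 0, 0)
op2 (invocation 3): componentwise max over VC(op1)=(1, 0, 0), +1 at T2, giving (1, 0, 1)
op3 (invocation 4): componentwise max over VC(op1)=(1, 0, 0), +1 at T0, giving (2, 0, 0)
op5 (invocation 7): componentwise max over VC(op3)=(2, 0, 0), +1 at T0, giving (3, 0, 0)
target: VC(op5) = (3, 0, 0)

(3, 0, 0)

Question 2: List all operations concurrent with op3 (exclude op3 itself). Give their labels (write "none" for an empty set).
op3 runs from 4 to 6; window-overlapping ops are concurrent
op1 [1,2]: before
op2 [3,9]: concurrent
op4 [5,10]: concurrent
op5 [7,8]: after

op2, op4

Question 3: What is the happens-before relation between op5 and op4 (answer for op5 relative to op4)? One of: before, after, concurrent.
op5 spans [7,8], op4 spans [5,10]
the intervals overlap in both directions

concurrent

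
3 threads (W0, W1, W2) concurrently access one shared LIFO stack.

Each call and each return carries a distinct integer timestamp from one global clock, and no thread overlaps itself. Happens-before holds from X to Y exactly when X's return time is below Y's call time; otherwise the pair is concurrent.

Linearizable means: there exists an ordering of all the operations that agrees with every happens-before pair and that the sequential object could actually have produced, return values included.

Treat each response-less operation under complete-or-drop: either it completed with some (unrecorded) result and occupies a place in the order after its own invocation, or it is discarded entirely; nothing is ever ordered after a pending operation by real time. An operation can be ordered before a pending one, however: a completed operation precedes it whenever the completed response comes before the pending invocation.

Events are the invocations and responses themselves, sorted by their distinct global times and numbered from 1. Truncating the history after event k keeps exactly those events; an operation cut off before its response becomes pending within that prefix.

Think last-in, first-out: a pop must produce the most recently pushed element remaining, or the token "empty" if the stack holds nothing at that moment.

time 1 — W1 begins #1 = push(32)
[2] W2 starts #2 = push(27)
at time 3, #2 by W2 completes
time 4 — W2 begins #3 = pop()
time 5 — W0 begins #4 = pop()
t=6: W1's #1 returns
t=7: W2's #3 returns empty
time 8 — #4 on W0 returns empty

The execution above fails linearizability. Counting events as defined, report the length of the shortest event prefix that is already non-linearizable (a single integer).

8

one valid order for events 1..7 is #2, #4, #3, #1:
after step 1 (#2 push(27)): stack <27>
after step 2 (#4 pop() (pending, included)): stack <>
after step 3 (#3 pop() → empty): stack <>
after step 4 (#1 push(32)): stack <32>
include event 8 — #4 responding at 8 — and every candidate order breaks
one such order, #1, #2, #3, #4, breaks at step 3 where #3 pop() → empty is illegal
one such order, #1, #2, #4, #3, breaks at step 3 where #4 pop() → empty is illegal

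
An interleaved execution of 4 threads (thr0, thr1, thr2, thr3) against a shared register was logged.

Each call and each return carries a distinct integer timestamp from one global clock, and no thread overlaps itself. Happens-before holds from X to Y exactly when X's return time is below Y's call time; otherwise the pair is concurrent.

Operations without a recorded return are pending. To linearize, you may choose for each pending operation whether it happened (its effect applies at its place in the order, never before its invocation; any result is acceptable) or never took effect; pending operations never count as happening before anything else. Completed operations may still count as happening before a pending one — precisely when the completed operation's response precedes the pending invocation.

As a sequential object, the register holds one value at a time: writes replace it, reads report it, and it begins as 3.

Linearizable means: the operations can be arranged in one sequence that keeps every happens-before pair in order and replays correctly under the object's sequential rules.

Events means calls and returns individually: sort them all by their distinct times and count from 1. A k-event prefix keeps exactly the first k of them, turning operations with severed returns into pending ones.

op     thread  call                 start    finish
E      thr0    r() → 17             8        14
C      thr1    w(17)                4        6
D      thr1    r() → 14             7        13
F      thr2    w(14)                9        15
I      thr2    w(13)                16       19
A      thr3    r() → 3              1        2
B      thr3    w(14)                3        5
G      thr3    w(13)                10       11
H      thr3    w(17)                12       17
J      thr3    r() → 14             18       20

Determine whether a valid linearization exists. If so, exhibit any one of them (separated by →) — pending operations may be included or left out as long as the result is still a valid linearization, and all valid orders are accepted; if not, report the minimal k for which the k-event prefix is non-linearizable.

step 1: A r() → 3 — value 3
step 2: B w(14) — value 14
step 3: C w(17) — value 17
step 4: E r() → 17 — value 17
step 5: G w(13) — value 13
step 6: H w(17) — value 17
step 7: F w(14) — value 14
step 8: D r() → 14 — value 14
step 9: J r() → 14 — value 14
step 10: I w(13) — value 13

linearizable — witness: A → B → C → E → G → H → F → D → J → I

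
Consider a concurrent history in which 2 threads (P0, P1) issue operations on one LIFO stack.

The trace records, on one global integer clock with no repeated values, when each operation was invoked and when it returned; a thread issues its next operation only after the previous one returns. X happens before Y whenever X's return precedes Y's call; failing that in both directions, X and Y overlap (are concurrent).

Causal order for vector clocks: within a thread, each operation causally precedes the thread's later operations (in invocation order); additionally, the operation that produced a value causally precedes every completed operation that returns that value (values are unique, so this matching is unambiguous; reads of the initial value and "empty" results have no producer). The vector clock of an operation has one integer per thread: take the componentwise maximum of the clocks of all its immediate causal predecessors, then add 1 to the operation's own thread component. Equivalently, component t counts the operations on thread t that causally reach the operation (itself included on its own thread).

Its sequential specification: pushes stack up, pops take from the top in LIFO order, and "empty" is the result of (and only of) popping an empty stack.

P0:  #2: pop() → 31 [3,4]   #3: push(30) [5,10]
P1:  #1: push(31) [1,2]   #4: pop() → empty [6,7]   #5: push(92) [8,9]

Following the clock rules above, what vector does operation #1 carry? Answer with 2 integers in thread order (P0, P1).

VC(#1, invoked at 1): no causal predecessors; +1 on P1 → (0, 1)
#4 (invocation 6): componentwise max over VC(#1)=(0, 1), +1 at P1, giving (0, 2)
#2 (invocation 3): componentwise max over VC(#1)=(0, 1), +1 at P0, giving (1, 1)
#5 (invocation 8): componentwise max over VC(#4)=(0, 2), +1 at P1, giving (0, 3)
#3 (invocation 5): componentwise max over VC(#2)=(1, 1), +1 at P0, giving (2, 1)
target: VC(#1) = (0, 1)

(0, 1)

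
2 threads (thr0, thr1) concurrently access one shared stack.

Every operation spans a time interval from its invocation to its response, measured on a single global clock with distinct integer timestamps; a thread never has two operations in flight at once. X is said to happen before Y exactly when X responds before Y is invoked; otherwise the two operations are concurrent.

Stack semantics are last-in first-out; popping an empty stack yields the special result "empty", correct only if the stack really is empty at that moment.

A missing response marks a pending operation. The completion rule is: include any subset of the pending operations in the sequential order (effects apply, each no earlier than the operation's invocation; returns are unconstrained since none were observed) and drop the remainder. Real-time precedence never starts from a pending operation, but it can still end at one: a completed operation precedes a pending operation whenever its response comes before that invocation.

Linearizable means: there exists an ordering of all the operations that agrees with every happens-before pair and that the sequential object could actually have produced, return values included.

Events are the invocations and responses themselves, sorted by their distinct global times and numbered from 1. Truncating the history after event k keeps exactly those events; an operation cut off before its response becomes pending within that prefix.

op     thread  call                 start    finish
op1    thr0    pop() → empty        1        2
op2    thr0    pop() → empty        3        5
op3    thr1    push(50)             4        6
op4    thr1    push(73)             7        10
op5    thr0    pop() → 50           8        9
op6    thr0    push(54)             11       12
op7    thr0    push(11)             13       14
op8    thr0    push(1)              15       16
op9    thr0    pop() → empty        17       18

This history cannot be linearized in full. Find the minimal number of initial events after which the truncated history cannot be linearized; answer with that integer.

one valid order for events 1..17 is op1, op2, op3, op5, op4, op6, op7, op8:
step 1: op1 pop() → empty — stack <>
step 2: op2 pop() → empty — stack <>
step 3: op3 push(50) — stack <50>
step 4: op5 pop() → 50 — stack <>
step 5: op4 push(73) — stack <73>
step 6: op6 push(54) — stack <73,54>
step 7: op7 push(11) — stack <73,54,11>
step 8: op8 push(1) — stack <73,54,11,1>
once event 18 joins (op9's response, time 18), exhaustive search finds no witness
take op1, op2, op3, op4, op5, op6, op7, op8, op9: step 5 already fails, because op5 pop() → 50 cannot occur there
take op1, op2, op3, op5, op4, op6, op7, op8, op9: step 9 already fails, because op9 pop() → empty cannot occur there

18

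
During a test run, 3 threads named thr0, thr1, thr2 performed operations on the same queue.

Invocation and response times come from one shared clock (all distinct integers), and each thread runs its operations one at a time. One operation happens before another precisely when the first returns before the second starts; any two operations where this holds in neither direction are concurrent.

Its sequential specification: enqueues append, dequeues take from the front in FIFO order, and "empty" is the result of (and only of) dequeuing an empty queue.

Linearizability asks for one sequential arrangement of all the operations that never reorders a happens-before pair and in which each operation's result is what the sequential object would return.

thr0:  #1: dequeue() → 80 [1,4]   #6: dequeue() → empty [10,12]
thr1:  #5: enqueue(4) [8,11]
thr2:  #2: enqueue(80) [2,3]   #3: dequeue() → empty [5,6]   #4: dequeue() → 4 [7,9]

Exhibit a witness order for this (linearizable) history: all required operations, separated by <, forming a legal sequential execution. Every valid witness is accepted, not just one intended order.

#2 < #1 < #3 < #5 < #4 < #6

1. #2 enqueue(80), leaving queue <80>
2. #1 dequeue() → 80, leaving queue <>
3. #3 dequeue() → empty, leaving queue <>
4. #5 enqueue(4), leaving queue <4>
5. #4 dequeue() → 4, leaving queue <>
6. #6 dequeue() → empty, leaving queue <>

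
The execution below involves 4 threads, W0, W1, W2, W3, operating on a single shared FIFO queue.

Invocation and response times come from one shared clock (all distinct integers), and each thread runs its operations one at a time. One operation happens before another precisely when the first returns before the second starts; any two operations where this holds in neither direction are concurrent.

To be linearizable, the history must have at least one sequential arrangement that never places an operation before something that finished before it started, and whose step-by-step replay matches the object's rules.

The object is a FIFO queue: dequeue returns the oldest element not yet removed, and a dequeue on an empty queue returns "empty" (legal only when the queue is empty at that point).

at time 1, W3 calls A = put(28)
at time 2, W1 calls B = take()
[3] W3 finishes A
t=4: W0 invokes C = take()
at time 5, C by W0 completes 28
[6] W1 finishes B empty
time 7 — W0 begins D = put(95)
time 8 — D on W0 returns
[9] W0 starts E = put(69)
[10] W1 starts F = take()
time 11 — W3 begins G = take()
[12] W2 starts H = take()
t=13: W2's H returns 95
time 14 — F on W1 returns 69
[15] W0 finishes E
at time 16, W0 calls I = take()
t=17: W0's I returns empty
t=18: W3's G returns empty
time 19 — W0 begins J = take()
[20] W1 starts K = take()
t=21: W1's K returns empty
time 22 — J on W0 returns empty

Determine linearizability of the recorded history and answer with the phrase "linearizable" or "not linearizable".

witness order: A, C, B, D, E, H, F, G, I, J, K
after step 1 (A put(28)): queue <28>
after step 2 (C take() → 28): queue <>
after step 3 (B take() → empty): queue <>
after step 4 (D put(95)): queue <95>
after step 5 (E put(69)): queue <95,69>
after step 6 (H take() → 95): queue <69>
after step 7 (F take() → 69): queue <>
after step 8 (G take() → empty): queue <>
after step 9 (I take() → empty): queue <>
after step 10 (J take() → empty): queue <>
after step 11 (K take() → empty): queue <>

linearizable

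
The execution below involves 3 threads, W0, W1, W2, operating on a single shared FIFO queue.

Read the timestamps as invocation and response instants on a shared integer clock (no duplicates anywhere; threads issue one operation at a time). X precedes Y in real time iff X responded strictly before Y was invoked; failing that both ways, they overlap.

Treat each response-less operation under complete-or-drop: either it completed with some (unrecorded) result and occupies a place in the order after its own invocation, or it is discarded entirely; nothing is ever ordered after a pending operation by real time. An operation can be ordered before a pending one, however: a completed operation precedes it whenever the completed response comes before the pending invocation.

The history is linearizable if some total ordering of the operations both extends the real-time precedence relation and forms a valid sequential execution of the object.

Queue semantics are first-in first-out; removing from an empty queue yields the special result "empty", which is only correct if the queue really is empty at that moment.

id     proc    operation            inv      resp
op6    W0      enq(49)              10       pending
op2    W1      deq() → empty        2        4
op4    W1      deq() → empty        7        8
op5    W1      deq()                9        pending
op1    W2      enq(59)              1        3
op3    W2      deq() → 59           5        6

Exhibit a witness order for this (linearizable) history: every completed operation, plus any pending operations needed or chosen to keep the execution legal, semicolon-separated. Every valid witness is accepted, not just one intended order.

op2; op1; op3; op4

after step 1 (op2 deq() → empty): queue <>
after step 2 (op1 enq(59)): queue <59>
after step 3 (op3 deq() → 59): queue <>
after step 4 (op4 deq() → empty): queue <>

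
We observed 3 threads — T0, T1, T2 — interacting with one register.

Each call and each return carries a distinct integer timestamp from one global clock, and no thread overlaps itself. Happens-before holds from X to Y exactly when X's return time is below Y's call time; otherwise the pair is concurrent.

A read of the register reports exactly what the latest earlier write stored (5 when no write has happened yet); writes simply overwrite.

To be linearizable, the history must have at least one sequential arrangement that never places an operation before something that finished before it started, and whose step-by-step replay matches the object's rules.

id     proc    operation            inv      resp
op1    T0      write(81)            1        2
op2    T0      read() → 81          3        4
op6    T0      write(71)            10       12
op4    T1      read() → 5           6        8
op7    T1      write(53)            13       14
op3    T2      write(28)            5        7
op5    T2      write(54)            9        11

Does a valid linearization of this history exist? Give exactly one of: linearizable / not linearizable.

prefix check: 1..7 passes, 1..8 fails once op4's time-8 response joins
real-time-consistent orders of the 4 completed operations: 2 — all fail the register replay
for example op1, op2, op3, op4 fails at step 4: op4 read() → 5 is not legal there
for example op1, op2, op4, op3 fails at step 3: op4 read() → 5 is not legal there

not linearizable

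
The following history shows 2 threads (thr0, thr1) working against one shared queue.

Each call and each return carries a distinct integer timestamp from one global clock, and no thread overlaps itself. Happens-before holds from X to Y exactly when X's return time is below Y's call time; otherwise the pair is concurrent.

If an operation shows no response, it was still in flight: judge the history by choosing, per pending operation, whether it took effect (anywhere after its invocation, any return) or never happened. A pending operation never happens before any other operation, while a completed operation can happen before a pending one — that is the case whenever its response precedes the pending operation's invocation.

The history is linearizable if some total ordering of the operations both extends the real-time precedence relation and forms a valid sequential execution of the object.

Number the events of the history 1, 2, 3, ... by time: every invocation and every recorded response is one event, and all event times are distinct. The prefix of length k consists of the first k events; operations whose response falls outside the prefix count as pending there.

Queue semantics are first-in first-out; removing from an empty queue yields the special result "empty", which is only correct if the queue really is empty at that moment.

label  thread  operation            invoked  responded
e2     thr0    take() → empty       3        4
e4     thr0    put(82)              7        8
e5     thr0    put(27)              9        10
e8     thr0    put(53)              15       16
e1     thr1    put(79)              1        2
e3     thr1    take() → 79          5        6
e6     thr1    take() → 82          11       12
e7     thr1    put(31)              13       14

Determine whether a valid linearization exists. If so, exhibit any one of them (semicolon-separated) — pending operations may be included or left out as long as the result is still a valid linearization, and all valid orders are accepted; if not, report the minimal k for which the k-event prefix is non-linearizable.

the violation lands at event 4, e2's response at time 4: events 1..3 linearize, events 1..4 do not
the sole real-time-consistent order of 2 completed operations fails the queue replay
for example e1, e2 fails at step 2: e2 take() → empty is not legal there

not linearizable — minimal violating prefix: 4 events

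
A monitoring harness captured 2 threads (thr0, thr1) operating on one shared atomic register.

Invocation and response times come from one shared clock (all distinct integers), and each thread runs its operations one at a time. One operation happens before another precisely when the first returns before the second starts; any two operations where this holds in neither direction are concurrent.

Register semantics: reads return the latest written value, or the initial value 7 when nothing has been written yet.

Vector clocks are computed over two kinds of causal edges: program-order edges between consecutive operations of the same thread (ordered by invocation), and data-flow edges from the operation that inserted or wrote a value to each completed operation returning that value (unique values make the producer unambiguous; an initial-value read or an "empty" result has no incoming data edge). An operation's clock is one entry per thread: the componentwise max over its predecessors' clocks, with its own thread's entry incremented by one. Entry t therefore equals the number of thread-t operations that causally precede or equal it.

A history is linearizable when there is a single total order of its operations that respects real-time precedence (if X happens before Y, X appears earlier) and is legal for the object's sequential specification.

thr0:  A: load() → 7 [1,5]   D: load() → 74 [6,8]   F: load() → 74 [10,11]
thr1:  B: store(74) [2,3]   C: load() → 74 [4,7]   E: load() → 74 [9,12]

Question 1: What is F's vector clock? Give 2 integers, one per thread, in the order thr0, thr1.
Answer: (3, 1)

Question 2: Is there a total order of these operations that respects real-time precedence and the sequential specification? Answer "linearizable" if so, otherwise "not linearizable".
witness order: A, B, C, D, E, F
after step 1 (A load() → 7): value 7
after step 2 (B store(74)): value 74
after step 3 (C load() → 74): value 74
after step 4 (D load() → 74): value 74
after step 5 (E load() → 74): value 74
after step 6 (F load() → 74): value 74

linearizable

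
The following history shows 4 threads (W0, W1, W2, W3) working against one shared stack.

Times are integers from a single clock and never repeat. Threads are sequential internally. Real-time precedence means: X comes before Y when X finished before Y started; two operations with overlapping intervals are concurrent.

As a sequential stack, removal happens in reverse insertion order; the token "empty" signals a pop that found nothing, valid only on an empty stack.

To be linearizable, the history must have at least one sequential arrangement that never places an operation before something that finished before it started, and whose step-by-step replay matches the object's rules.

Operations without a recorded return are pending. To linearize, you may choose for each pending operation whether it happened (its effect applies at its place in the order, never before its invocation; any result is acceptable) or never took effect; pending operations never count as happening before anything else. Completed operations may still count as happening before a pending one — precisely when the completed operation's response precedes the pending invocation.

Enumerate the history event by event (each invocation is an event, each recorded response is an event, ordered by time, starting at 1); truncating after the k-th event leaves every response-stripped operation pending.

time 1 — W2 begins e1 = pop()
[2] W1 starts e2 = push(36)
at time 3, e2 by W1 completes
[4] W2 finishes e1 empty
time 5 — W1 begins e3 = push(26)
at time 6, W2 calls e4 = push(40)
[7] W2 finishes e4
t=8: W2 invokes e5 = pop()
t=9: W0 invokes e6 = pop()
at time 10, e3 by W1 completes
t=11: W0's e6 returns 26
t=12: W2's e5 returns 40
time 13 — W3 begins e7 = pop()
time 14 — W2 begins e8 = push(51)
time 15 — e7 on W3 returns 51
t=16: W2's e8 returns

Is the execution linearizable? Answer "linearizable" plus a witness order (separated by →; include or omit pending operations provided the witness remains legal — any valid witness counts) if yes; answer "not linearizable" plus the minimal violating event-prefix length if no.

linearizable — witness: e1 → e2 → e3 → e4 → e5 → e6 → e8 → e7

after step 1 (e1 pop() → empty): stack <>
after step 2 (e2 push(36)): stack <36>
after step 3 (e3 push(26)): stack <36,26>
after step 4 (e4 push(40)): stack <36,26,40>
after step 5 (e5 pop() → 40): stack <36,26>
after step 6 (e6 pop() → 26): stack <36>
after step 7 (e8 push(51)): stack <36,51>
after step 8 (e7 pop() → 51): stack <36>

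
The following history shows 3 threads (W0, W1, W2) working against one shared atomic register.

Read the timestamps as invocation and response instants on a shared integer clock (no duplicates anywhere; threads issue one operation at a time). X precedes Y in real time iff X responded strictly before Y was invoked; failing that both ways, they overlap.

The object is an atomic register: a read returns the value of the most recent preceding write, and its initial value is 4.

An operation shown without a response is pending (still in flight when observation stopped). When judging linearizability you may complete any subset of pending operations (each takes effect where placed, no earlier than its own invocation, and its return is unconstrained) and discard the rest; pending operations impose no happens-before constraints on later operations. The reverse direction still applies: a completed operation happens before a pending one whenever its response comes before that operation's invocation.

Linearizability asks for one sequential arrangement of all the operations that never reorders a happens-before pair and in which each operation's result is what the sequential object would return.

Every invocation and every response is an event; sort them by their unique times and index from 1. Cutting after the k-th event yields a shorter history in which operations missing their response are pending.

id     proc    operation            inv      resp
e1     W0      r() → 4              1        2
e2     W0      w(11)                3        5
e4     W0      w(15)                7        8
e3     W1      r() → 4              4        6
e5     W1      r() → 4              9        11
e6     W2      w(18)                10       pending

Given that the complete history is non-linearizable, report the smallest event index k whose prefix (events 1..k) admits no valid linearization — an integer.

events 1..10 are still linearizable — one witness is e1, e3, e2, e4:
after step 1 (e1 r() → 4): value 4
after step 2 (e3 r() → 4): value 4
after step 3 (e2 w(11)): value 11
after step 4 (e4 w(15)): value 15
adding event 11 (e5 responds at 11) leaves no legal real-time order
every completion of the 1 pending operation (e6) was checked; none linearizes
one such order, e1, e2, e3, e4, e5 (pending dropped), breaks at step 3 where e3 r() → 4 is illegal
one such order, e1, e3, e2, e4, e5 (pending dropped), breaks at step 5 where e5 r() → 4 is illegal

11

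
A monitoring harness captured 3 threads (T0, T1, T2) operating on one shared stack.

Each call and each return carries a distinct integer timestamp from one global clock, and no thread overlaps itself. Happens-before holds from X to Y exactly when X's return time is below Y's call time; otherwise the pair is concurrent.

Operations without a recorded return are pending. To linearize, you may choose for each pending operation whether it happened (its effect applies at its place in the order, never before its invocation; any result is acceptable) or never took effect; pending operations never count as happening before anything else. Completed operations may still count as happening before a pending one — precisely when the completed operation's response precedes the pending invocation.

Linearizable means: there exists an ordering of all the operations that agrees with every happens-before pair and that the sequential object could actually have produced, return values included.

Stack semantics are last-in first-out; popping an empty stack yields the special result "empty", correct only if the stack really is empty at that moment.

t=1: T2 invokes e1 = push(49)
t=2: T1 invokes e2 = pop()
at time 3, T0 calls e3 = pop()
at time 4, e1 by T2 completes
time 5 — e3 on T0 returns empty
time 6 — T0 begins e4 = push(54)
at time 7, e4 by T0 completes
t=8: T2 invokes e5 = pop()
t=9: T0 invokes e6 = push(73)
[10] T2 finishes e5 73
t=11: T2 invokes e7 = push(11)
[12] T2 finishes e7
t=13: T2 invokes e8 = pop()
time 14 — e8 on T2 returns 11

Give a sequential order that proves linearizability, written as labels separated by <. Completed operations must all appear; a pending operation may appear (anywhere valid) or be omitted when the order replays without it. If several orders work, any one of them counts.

e1 < e2 < e3 < e4 < e6 < e5 < e7 < e8

after step 1 (e1 push(49)): stack <49>
after step 2 (e2 pop() (pending, included)): stack <>
after step 3 (e3 pop() → empty): stack <>
after step 4 (e4 push(54)): stack <54>
after step 5 (e6 push(73) (pending, included)): stack <54,73>
after step 6 (e5 pop() → 73): stack <54>
after step 7 (e7 push(11)): stack <54,11>
after step 8 (e8 pop() → 11): stack <54>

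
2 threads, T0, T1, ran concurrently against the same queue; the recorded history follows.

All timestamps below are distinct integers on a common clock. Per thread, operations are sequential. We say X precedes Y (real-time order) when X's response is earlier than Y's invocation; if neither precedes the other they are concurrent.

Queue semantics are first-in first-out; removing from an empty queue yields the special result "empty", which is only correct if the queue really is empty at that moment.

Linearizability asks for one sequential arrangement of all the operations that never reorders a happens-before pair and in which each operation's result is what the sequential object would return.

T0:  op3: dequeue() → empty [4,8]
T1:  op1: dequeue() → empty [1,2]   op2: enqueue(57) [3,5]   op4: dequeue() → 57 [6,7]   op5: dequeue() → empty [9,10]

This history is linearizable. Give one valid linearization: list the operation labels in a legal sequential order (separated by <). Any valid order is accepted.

1. op1 dequeue() → empty, leaving queue <>
2. op2 enqueue(57), leaving queue <57>
3. op4 dequeue() → 57, leaving queue <>
4. op3 dequeue() → empty, leaving queue <>
5. op5 dequeue() → empty, leaving queue <>

op1 < op2 < op4 < op3 < op5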